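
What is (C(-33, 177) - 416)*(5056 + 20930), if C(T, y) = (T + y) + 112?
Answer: -4157760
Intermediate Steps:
C(T, y) = 112 + T + y
(C(-33, 177) - 416)*(5056 + 20930) = ((112 - 33 + 177) - 416)*(5056 + 20930) = (256 - 416)*25986 = -160*25986 = -4157760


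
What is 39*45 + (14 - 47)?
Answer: 1722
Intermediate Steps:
39*45 + (14 - 47) = 1755 - 33 = 1722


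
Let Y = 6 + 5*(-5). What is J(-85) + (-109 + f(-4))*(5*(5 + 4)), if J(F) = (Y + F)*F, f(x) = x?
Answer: 3755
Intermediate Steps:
Y = -19 (Y = 6 - 25 = -19)
J(F) = F*(-19 + F) (J(F) = (-19 + F)*F = F*(-19 + F))
J(-85) + (-109 + f(-4))*(5*(5 + 4)) = -85*(-19 - 85) + (-109 - 4)*(5*(5 + 4)) = -85*(-104) - 565*9 = 8840 - 113*45 = 8840 - 5085 = 3755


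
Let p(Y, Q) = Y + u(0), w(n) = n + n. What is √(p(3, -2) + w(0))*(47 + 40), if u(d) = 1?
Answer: 174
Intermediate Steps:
w(n) = 2*n
p(Y, Q) = 1 + Y (p(Y, Q) = Y + 1 = 1 + Y)
√(p(3, -2) + w(0))*(47 + 40) = √((1 + 3) + 2*0)*(47 + 40) = √(4 + 0)*87 = √4*87 = 2*87 = 174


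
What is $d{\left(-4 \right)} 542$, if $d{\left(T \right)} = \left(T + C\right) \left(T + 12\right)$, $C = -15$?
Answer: $-82384$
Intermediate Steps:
$d{\left(T \right)} = \left(-15 + T\right) \left(12 + T\right)$ ($d{\left(T \right)} = \left(T - 15\right) \left(T + 12\right) = \left(-15 + T\right) \left(12 + T\right)$)
$d{\left(-4 \right)} 542 = \left(-180 + \left(-4\right)^{2} - -12\right) 542 = \left(-180 + 16 + 12\right) 542 = \left(-152\right) 542 = -82384$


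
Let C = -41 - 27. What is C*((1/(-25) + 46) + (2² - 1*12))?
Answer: -64532/25 ≈ -2581.3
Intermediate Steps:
C = -68
C*((1/(-25) + 46) + (2² - 1*12)) = -68*((1/(-25) + 46) + (2² - 1*12)) = -68*((-1/25 + 46) + (4 - 12)) = -68*(1149/25 - 8) = -68*949/25 = -64532/25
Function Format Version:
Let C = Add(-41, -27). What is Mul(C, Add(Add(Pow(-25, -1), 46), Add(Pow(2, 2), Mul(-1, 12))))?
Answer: Rational(-64532, 25) ≈ -2581.3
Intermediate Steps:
C = -68
Mul(C, Add(Add(Pow(-25, -1), 46), Add(Pow(2, 2), Mul(-1, 12)))) = Mul(-68, Add(Add(Pow(-25, -1), 46), Add(Pow(2, 2), Mul(-1, 12)))) = Mul(-68, Add(Add(Rational(-1, 25), 46), Add(4, -12))) = Mul(-68, Add(Rational(1149, 25), -8)) = Mul(-68, Rational(949, 25)) = Rational(-64532, 25)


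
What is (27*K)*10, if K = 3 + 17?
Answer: 5400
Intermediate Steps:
K = 20
(27*K)*10 = (27*20)*10 = 540*10 = 5400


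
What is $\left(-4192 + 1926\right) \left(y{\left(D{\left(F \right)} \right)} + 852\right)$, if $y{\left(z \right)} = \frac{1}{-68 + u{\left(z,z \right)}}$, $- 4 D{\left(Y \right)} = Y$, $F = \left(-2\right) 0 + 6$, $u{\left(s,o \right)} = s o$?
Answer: $- \frac{507747152}{263} \approx -1.9306 \cdot 10^{6}$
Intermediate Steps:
$u{\left(s,o \right)} = o s$
$F = 6$ ($F = 0 + 6 = 6$)
$D{\left(Y \right)} = - \frac{Y}{4}$
$y{\left(z \right)} = \frac{1}{-68 + z^{2}}$ ($y{\left(z \right)} = \frac{1}{-68 + z z} = \frac{1}{-68 + z^{2}}$)
$\left(-4192 + 1926\right) \left(y{\left(D{\left(F \right)} \right)} + 852\right) = \left(-4192 + 1926\right) \left(\frac{1}{-68 + \left(\left(- \frac{1}{4}\right) 6\right)^{2}} + 852\right) = - 2266 \left(\frac{1}{-68 + \left(- \frac{3}{2}\right)^{2}} + 852\right) = - 2266 \left(\frac{1}{-68 + \frac{9}{4}} + 852\right) = - 2266 \left(\frac{1}{- \frac{263}{4}} + 852\right) = - 2266 \left(- \frac{4}{263} + 852\right) = \left(-2266\right) \frac{224072}{263} = - \frac{507747152}{263}$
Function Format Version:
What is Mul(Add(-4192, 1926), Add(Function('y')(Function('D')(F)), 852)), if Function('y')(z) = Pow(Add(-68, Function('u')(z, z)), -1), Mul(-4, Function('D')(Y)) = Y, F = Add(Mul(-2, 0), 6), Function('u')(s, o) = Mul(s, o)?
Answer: Rational(-507747152, 263) ≈ -1.9306e+6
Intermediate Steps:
Function('u')(s, o) = Mul(o, s)
F = 6 (F = Add(0, 6) = 6)
Function('D')(Y) = Mul(Rational(-1, 4), Y)
Function('y')(z) = Pow(Add(-68, Pow(z, 2)), -1) (Function('y')(z) = Pow(Add(-68, Mul(z, z)), -1) = Pow(Add(-68, Pow(z, 2)), -1))
Mul(Add(-4192, 1926), Add(Function('y')(Function('D')(F)), 852)) = Mul(Add(-4192, 1926), Add(Pow(Add(-68, Pow(Mul(Rational(-1, 4), 6), 2)), -1), 852)) = Mul(-2266, Add(Pow(Add(-68, Pow(Rational(-3, 2), 2)), -1), 852)) = Mul(-2266, Add(Pow(Add(-68, Rational(9, 4)), -1), 852)) = Mul(-2266, Add(Pow(Rational(-263, 4), -1), 852)) = Mul(-2266, Add(Rational(-4, 263), 852)) = Mul(-2266, Rational(224072, 263)) = Rational(-507747152, 263)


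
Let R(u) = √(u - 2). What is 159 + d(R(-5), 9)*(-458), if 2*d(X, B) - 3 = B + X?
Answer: -2589 - 229*I*√7 ≈ -2589.0 - 605.88*I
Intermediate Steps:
R(u) = √(-2 + u)
d(X, B) = 3/2 + B/2 + X/2 (d(X, B) = 3/2 + (B + X)/2 = 3/2 + (B/2 + X/2) = 3/2 + B/2 + X/2)
159 + d(R(-5), 9)*(-458) = 159 + (3/2 + (½)*9 + √(-2 - 5)/2)*(-458) = 159 + (3/2 + 9/2 + √(-7)/2)*(-458) = 159 + (3/2 + 9/2 + (I*√7)/2)*(-458) = 159 + (3/2 + 9/2 + I*√7/2)*(-458) = 159 + (6 + I*√7/2)*(-458) = 159 + (-2748 - 229*I*√7) = -2589 - 229*I*√7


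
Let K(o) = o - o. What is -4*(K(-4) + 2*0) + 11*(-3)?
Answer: -33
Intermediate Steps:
K(o) = 0
-4*(K(-4) + 2*0) + 11*(-3) = -4*(0 + 2*0) + 11*(-3) = -4*(0 + 0) - 33 = -4*0 - 33 = 0 - 33 = -33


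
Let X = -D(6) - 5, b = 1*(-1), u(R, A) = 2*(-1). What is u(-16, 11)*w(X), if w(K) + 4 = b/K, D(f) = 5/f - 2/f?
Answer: 84/11 ≈ 7.6364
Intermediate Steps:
u(R, A) = -2
b = -1
D(f) = 3/f
X = -11/2 (X = -3/6 - 5 = -1*1/2 - 5 = -1/2 - 5 = -11/2 ≈ -5.5000)
w(K) = -4 - 1/K
u(-16, 11)*w(X) = -2*(-4 - 1/(-11/2)) = -2*(-4 - 1*(-2/11)) = -2*(-4 + 2/11) = -2*(-42/11) = 84/11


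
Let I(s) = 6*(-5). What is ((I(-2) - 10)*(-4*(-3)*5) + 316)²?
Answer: 4343056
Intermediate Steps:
I(s) = -30
((I(-2) - 10)*(-4*(-3)*5) + 316)² = ((-30 - 10)*(-4*(-3)*5) + 316)² = (-480*5 + 316)² = (-40*60 + 316)² = (-2400 + 316)² = (-2084)² = 4343056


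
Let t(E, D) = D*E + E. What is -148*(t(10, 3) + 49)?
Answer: -13172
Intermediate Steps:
t(E, D) = E + D*E
-148*(t(10, 3) + 49) = -148*(10*(1 + 3) + 49) = -148*(10*4 + 49) = -148*(40 + 49) = -148*89 = -13172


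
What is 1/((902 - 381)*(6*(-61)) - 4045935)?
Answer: -1/4236621 ≈ -2.3604e-7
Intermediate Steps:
1/((902 - 381)*(6*(-61)) - 4045935) = 1/(521*(-366) - 4045935) = 1/(-190686 - 4045935) = 1/(-4236621) = -1/4236621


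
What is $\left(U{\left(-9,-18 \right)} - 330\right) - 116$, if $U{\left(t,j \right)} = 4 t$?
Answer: $-482$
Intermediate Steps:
$\left(U{\left(-9,-18 \right)} - 330\right) - 116 = \left(4 \left(-9\right) - 330\right) - 116 = \left(-36 - 330\right) - 116 = -366 - 116 = -482$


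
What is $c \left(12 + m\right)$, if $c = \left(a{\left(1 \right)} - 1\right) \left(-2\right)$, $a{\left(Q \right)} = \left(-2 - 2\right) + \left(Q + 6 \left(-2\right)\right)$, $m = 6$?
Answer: $576$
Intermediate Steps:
$a{\left(Q \right)} = -16 + Q$ ($a{\left(Q \right)} = -4 + \left(Q - 12\right) = -4 + \left(-12 + Q\right) = -16 + Q$)
$c = 32$ ($c = \left(\left(-16 + 1\right) - 1\right) \left(-2\right) = \left(-15 - 1\right) \left(-2\right) = \left(-16\right) \left(-2\right) = 32$)
$c \left(12 + m\right) = 32 \left(12 + 6\right) = 32 \cdot 18 = 576$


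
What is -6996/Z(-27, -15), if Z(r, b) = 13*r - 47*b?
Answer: -1166/59 ≈ -19.763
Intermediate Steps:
Z(r, b) = -47*b + 13*r
-6996/Z(-27, -15) = -6996/(-47*(-15) + 13*(-27)) = -6996/(705 - 351) = -6996/354 = -6996*1/354 = -1166/59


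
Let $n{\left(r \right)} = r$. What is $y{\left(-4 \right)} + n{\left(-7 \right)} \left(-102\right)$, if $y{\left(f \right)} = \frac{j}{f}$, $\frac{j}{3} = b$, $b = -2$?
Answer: $\frac{1431}{2} \approx 715.5$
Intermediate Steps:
$j = -6$ ($j = 3 \left(-2\right) = -6$)
$y{\left(f \right)} = - \frac{6}{f}$
$y{\left(-4 \right)} + n{\left(-7 \right)} \left(-102\right) = - \frac{6}{-4} - -714 = \left(-6\right) \left(- \frac{1}{4}\right) + 714 = \frac{3}{2} + 714 = \frac{1431}{2}$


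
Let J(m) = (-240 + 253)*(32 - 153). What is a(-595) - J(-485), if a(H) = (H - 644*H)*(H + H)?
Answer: -455274577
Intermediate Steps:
a(H) = -1286*H² (a(H) = (-643*H)*(2*H) = -1286*H²)
J(m) = -1573 (J(m) = 13*(-121) = -1573)
a(-595) - J(-485) = -1286*(-595)² - 1*(-1573) = -1286*354025 + 1573 = -455276150 + 1573 = -455274577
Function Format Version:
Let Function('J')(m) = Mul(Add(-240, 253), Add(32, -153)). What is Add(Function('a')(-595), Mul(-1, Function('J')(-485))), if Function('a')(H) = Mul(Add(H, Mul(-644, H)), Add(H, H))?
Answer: -455274577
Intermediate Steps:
Function('a')(H) = Mul(-1286, Pow(H, 2)) (Function('a')(H) = Mul(Mul(-643, H), Mul(2, H)) = Mul(-1286, Pow(H, 2)))
Function('J')(m) = -1573 (Function('J')(m) = Mul(13, -121) = -1573)
Add(Function('a')(-595), Mul(-1, Function('J')(-485))) = Add(Mul(-1286, Pow(-595, 2)), Mul(-1, -1573)) = Add(Mul(-1286, 354025), 1573) = Add(-455276150, 1573) = -455274577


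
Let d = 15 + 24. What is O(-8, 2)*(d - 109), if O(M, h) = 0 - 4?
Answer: 280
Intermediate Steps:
O(M, h) = -4
d = 39
O(-8, 2)*(d - 109) = -4*(39 - 109) = -4*(-70) = 280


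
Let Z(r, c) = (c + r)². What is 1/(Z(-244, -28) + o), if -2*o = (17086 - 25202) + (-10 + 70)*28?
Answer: 1/77202 ≈ 1.2953e-5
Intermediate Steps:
o = 3218 (o = -((17086 - 25202) + (-10 + 70)*28)/2 = -(-8116 + 60*28)/2 = -(-8116 + 1680)/2 = -½*(-6436) = 3218)
1/(Z(-244, -28) + o) = 1/((-28 - 244)² + 3218) = 1/((-272)² + 3218) = 1/(73984 + 3218) = 1/77202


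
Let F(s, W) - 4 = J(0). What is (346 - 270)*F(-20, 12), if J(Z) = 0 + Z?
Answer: 304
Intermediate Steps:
J(Z) = Z
F(s, W) = 4 (F(s, W) = 4 + 0 = 4)
(346 - 270)*F(-20, 12) = (346 - 270)*4 = 76*4 = 304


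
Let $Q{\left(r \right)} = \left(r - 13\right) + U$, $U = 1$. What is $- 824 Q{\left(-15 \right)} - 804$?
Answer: $21444$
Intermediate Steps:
$Q{\left(r \right)} = -12 + r$ ($Q{\left(r \right)} = \left(r - 13\right) + 1 = \left(-13 + r\right) + 1 = -12 + r$)
$- 824 Q{\left(-15 \right)} - 804 = - 824 \left(-12 - 15\right) - 804 = \left(-824\right) \left(-27\right) - 804 = 22248 - 804 = 21444$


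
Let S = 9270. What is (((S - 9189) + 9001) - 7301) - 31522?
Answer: -29741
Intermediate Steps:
(((S - 9189) + 9001) - 7301) - 31522 = (((9270 - 9189) + 9001) - 7301) - 31522 = ((81 + 9001) - 7301) - 31522 = (9082 - 7301) - 31522 = 1781 - 31522 = -29741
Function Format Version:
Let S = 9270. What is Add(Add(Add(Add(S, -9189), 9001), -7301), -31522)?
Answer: -29741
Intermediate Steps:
Add(Add(Add(Add(S, -9189), 9001), -7301), -31522) = Add(Add(Add(Add(9270, -9189), 9001), -7301), -31522) = Add(Add(Add(81, 9001), -7301), -31522) = Add(Add(9082, -7301), -31522) = Add(1781, -31522) = -29741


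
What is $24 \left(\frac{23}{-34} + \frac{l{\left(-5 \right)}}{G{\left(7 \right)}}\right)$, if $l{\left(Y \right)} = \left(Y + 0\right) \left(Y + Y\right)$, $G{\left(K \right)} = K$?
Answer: $\frac{18468}{119} \approx 155.19$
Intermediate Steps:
$l{\left(Y \right)} = 2 Y^{2}$ ($l{\left(Y \right)} = Y 2 Y = 2 Y^{2}$)
$24 \left(\frac{23}{-34} + \frac{l{\left(-5 \right)}}{G{\left(7 \right)}}\right) = 24 \left(\frac{23}{-34} + \frac{2 \left(-5\right)^{2}}{7}\right) = 24 \left(23 \left(- \frac{1}{34}\right) + 2 \cdot 25 \cdot \frac{1}{7}\right) = 24 \left(- \frac{23}{34} + 50 \cdot \frac{1}{7}\right) = 24 \left(- \frac{23}{34} + \frac{50}{7}\right) = 24 \cdot \frac{1539}{238} = \frac{18468}{119}$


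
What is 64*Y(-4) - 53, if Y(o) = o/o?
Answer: 11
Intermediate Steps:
Y(o) = 1
64*Y(-4) - 53 = 64*1 - 53 = 64 - 53 = 11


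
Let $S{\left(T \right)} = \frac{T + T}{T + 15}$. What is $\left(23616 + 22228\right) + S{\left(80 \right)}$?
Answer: $\frac{871068}{19} \approx 45846.0$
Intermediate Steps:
$S{\left(T \right)} = \frac{2 T}{15 + T}$
$\left(23616 + 22228\right) + S{\left(80 \right)} = \left(23616 + 22228\right) + 2 \cdot 80 \frac{1}{15 + 80} = 45844 + 2 \cdot 80 \cdot \frac{1}{95} = 45844 + \frac{32}{19} = \frac{871068}{19}$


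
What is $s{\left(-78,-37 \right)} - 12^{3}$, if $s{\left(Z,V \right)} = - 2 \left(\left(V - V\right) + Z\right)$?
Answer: $-1572$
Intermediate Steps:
$s{\left(Z,V \right)} = - 2 Z$ ($s{\left(Z,V \right)} = - 2 \left(0 + Z\right) = - 2 Z$)
$s{\left(-78,-37 \right)} - 12^{3} = \left(-2\right) \left(-78\right) - 12^{3} = 156 - 1728 = -1572$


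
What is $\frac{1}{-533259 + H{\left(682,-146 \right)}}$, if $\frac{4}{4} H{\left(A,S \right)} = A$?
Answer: $- \frac{1}{532577} \approx -1.8777 \cdot 10^{-6}$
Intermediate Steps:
$H{\left(A,S \right)} = A$
$\frac{1}{-533259 + H{\left(682,-146 \right)}} = \frac{1}{-533259 + 682} = \frac{1}{-532577} = - \frac{1}{532577}$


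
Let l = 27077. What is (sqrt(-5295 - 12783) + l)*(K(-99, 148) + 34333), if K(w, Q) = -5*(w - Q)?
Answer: 963074736 + 35568*I*sqrt(18078) ≈ 9.6308e+8 + 4.7823e+6*I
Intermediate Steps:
K(w, Q) = -5*w + 5*Q
(sqrt(-5295 - 12783) + l)*(K(-99, 148) + 34333) = (sqrt(-5295 - 12783) + 27077)*((-5*(-99) + 5*148) + 34333) = (sqrt(-18078) + 27077)*((495 + 740) + 34333) = (I*sqrt(18078) + 27077)*(1235 + 34333) = (27077 + I*sqrt(18078))*35568 = 963074736 + 35568*I*sqrt(18078)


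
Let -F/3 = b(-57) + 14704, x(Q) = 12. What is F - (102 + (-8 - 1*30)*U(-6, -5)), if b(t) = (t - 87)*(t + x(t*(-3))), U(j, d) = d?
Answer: -63844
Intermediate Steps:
b(t) = (-87 + t)*(12 + t) (b(t) = (t - 87)*(t + 12) = (-87 + t)*(12 + t))
F = -63552 (F = -3*((-1044 + (-57)**2 - 75*(-57)) + 14704) = -3*((-1044 + 3249 + 4275) + 14704) = -3*(6480 + 14704) = -3*21184 = -63552)
F - (102 + (-8 - 1*30)*U(-6, -5)) = -63552 - (102 + (-8 - 1*30)*(-5)) = -63552 - (102 + (-8 - 30)*(-5)) = -63552 - (102 - 38*(-5)) = -63552 - (102 + 190) = -63552 - 1*292 = -63552 - 292 = -63844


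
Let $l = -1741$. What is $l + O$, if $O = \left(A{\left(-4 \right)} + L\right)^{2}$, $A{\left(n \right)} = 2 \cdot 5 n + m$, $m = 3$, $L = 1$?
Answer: $-445$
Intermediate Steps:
$A{\left(n \right)} = 3 + 10 n$ ($A{\left(n \right)} = 2 \cdot 5 n + 3 = 10 n + 3 = 3 + 10 n$)
$O = 1296$ ($O = \left(\left(3 + 10 \left(-4\right)\right) + 1\right)^{2} = \left(\left(3 - 40\right) + 1\right)^{2} = \left(-37 + 1\right)^{2} = \left(-36\right)^{2} = 1296$)
$l + O = -1741 + 1296 = -445$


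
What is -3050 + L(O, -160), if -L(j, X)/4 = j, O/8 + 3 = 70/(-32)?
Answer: -2884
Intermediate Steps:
O = -83/2 (O = -24 + 8*(70/(-32)) = -24 + 8*(70*(-1/32)) = -24 + 8*(-35/16) = -24 - 35/2 = -83/2 ≈ -41.500)
L(j, X) = -4*j
-3050 + L(O, -160) = -3050 - 4*(-83/2) = -3050 + 166 = -2884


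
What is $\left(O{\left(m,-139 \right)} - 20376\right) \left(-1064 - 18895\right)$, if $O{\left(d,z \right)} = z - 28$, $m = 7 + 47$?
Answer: $410017737$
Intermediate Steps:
$m = 54$
$O{\left(d,z \right)} = -28 + z$
$\left(O{\left(m,-139 \right)} - 20376\right) \left(-1064 - 18895\right) = \left(\left(-28 - 139\right) - 20376\right) \left(-1064 - 18895\right) = \left(-167 - 20376\right) \left(-19959\right) = \left(-20543\right) \left(-19959\right) = 410017737$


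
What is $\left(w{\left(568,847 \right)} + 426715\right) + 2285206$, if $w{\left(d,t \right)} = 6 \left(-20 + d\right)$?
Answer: $2715209$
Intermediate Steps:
$w{\left(d,t \right)} = -120 + 6 d$
$\left(w{\left(568,847 \right)} + 426715\right) + 2285206 = \left(\left(-120 + 6 \cdot 568\right) + 426715\right) + 2285206 = \left(\left(-120 + 3408\right) + 426715\right) + 2285206 = \left(3288 + 426715\right) + 2285206 = 430003 + 2285206 = 2715209$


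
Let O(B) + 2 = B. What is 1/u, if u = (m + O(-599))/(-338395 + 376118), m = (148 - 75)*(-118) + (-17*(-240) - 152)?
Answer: -2219/311 ≈ -7.1350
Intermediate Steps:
O(B) = -2 + B
m = -4686 (m = 73*(-118) + (4080 - 152) = -8614 + 3928 = -4686)
u = -311/2219 (u = (-4686 + (-2 - 599))/(-338395 + 376118) = (-4686 - 601)/37723 = -5287*1/37723 = -311/2219 ≈ -0.14015)
1/u = 1/(-311/2219) = -2219/311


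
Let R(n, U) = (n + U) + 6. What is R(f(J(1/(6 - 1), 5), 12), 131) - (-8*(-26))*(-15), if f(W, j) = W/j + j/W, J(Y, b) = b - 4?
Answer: 39229/12 ≈ 3269.1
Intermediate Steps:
J(Y, b) = -4 + b
R(n, U) = 6 + U + n (R(n, U) = (U + n) + 6 = 6 + U + n)
R(f(J(1/(6 - 1), 5), 12), 131) - (-8*(-26))*(-15) = (6 + 131 + ((-4 + 5)/12 + 12/(-4 + 5))) - (-8*(-26))*(-15) = (6 + 131 + (1*(1/12) + 12/1)) - 208*(-15) = (6 + 131 + (1/12 + 12*1)) - 1*(-3120) = (6 + 131 + (1/12 + 12)) + 3120 = (6 + 131 + 145/12) + 3120 = 1789/12 + 3120 = 39229/12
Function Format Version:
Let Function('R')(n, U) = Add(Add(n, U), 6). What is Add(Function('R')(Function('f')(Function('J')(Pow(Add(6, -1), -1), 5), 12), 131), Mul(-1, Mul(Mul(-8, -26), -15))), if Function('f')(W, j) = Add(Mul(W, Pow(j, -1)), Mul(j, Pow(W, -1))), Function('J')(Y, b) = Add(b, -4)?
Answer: Rational(39229, 12) ≈ 3269.1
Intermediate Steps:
Function('J')(Y, b) = Add(-4, b)
Function('R')(n, U) = Add(6, U, n) (Function('R')(n, U) = Add(Add(U, n), 6) = Add(6, U, n))
Add(Function('R')(Function('f')(Function('J')(Pow(Add(6, -1), -1), 5), 12), 131), Mul(-1, Mul(Mul(-8, -26), -15))) = Add(Add(6, 131, Add(Mul(Add(-4, 5), Pow(12, -1)), Mul(12, Pow(Add(-4, 5), -1)))), Mul(-1, Mul(Mul(-8, -26), -15))) = Add(Add(6, 131, Add(Mul(1, Rational(1, 12)), Mul(12, Pow(1, -1)))), Mul(-1, Mul(208, -15))) = Add(Add(6, 131, Add(Rational(1, 12), Mul(12, 1))), Mul(-1, -3120)) = Add(Add(6, 131, Add(Rational(1, 12), 12)), 3120) = Add(Add(6, 131, Rational(145, 12)), 3120) = Add(Rational(1789, 12), 3120) = Rational(39229, 12)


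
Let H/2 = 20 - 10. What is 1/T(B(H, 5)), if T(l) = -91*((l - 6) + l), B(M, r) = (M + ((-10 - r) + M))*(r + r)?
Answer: -1/44954 ≈ -2.2245e-5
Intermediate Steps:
H = 20 (H = 2*(20 - 10) = 2*10 = 20)
B(M, r) = 2*r*(-10 - r + 2*M) (B(M, r) = (M + (-10 + M - r))*(2*r) = (-10 - r + 2*M)*(2*r) = 2*r*(-10 - r + 2*M))
T(l) = 546 - 182*l (T(l) = -91*((-6 + l) + l) = -91*(-6 + 2*l) = 546 - 182*l)
1/T(B(H, 5)) = 1/(546 - 364*5*(-10 - 1*5 + 2*20)) = 1/(546 - 364*5*(-10 - 5 + 40)) = 1/(546 - 364*5*25) = 1/(546 - 182*250) = 1/(546 - 45500) = 1/(-44954) = -1/44954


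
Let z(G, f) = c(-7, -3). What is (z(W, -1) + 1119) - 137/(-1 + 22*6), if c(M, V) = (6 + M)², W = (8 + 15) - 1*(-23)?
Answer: 146583/131 ≈ 1119.0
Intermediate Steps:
W = 46 (W = 23 + 23 = 46)
z(G, f) = 1 (z(G, f) = (6 - 7)² = (-1)² = 1)
(z(W, -1) + 1119) - 137/(-1 + 22*6) = (1 + 1119) - 137/(-1 + 22*6) = 1120 - 137/(-1 + 132) = 1120 - 137/131 = 146583/131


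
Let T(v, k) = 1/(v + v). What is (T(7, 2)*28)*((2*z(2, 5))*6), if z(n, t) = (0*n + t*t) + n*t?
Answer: 840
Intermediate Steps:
z(n, t) = t² + n*t (z(n, t) = (0 + t²) + n*t = t² + n*t)
T(v, k) = 1/(2*v)
(T(7, 2)*28)*((2*z(2, 5))*6) = (((½)/7)*28)*((2*(5*(2 + 5)))*6) = (((½)*(⅐))*28)*((2*(5*7))*6) = ((1/14)*28)*((2*35)*6) = 2*(70*6) = 2*420 = 840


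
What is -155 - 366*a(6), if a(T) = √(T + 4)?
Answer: -155 - 366*√10 ≈ -1312.4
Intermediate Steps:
a(T) = √(4 + T)
-155 - 366*a(6) = -155 - 366*√(4 + 6) = -155 - 366*√10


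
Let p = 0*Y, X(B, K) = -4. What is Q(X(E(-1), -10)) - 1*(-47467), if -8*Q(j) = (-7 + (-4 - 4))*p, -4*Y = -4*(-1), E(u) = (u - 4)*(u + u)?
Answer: 47467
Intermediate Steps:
E(u) = 2*u*(-4 + u) (E(u) = (-4 + u)*(2*u) = 2*u*(-4 + u))
Y = -1 (Y = -(-1)*(-1) = -¼*4 = -1)
p = 0 (p = 0*(-1) = 0)
Q(j) = 0 (Q(j) = -(-7 + (-4 - 4))*0/8 = -(-7 - 8)*0/8 = -(-15)*0/8 = -⅛*0 = 0)
Q(X(E(-1), -10)) - 1*(-47467) = 0 - 1*(-47467) = 0 + 47467 = 47467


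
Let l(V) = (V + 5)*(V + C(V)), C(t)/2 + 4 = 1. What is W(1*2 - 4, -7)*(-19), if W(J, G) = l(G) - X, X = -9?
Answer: -665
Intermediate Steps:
C(t) = -6 (C(t) = -8 + 2*1 = -8 + 2 = -6)
l(V) = (-6 + V)*(5 + V) (l(V) = (V + 5)*(V - 6) = (5 + V)*(-6 + V) = (-6 + V)*(5 + V))
W(J, G) = -21 + G**2 - G (W(J, G) = (-30 + G**2 - G) - 1*(-9) = (-30 + G**2 - G) + 9 = -21 + G**2 - G)
W(1*2 - 4, -7)*(-19) = (-21 + (-7)**2 - 1*(-7))*(-19) = (-21 + 49 + 7)*(-19) = 35*(-19) = -665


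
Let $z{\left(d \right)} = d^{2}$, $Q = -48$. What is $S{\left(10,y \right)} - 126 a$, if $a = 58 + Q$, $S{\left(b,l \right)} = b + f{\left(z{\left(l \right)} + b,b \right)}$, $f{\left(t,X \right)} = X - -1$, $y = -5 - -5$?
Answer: $-1239$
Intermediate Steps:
$y = 0$ ($y = -5 + 5 = 0$)
$f{\left(t,X \right)} = 1 + X$ ($f{\left(t,X \right)} = X + 1 = 1 + X$)
$S{\left(b,l \right)} = 1 + 2 b$ ($S{\left(b,l \right)} = b + \left(1 + b\right) = 1 + 2 b$)
$a = 10$ ($a = 58 - 48 = 10$)
$S{\left(10,y \right)} - 126 a = \left(1 + 2 \cdot 10\right) - 1260 = \left(1 + 20\right) - 1260 = 21 - 1260 = -1239$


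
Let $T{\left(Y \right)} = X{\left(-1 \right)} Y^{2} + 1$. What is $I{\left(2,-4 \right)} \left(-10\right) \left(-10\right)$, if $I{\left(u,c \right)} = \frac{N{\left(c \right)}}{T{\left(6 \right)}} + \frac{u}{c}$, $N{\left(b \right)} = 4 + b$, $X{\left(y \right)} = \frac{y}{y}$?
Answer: $-50$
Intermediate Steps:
$X{\left(y \right)} = 1$
$T{\left(Y \right)} = 1 + Y^{2}$ ($T{\left(Y \right)} = 1 Y^{2} + 1 = Y^{2} + 1 = 1 + Y^{2}$)
$I{\left(u,c \right)} = \frac{4}{37} + \frac{c}{37} + \frac{u}{c}$ ($I{\left(u,c \right)} = \frac{4 + c}{1 + 6^{2}} + \frac{u}{c} = \frac{4 + c}{1 + 36} + \frac{u}{c} = \frac{4 + c}{37} + \frac{u}{c} = \left(4 + c\right) \frac{1}{37} + \frac{u}{c} = \left(\frac{4}{37} + \frac{c}{37}\right) + \frac{u}{c} = \frac{4}{37} + \frac{c}{37} + \frac{u}{c}$)
$I{\left(2,-4 \right)} \left(-10\right) \left(-10\right) = \frac{2 + \frac{1}{37} \left(-4\right) \left(4 - 4\right)}{-4} \left(-10\right) \left(-10\right) = - \frac{2 + \frac{1}{37} \left(-4\right) 0}{4} \left(-10\right) \left(-10\right) = - \frac{2 + 0}{4} \left(-10\right) \left(-10\right) = \left(- \frac{1}{4}\right) 2 \left(-10\right) \left(-10\right) = \left(- \frac{1}{2}\right) \left(-10\right) \left(-10\right) = 5 \left(-10\right) = -50$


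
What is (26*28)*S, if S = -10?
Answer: -7280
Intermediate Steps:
(26*28)*S = (26*28)*(-10) = 728*(-10) = -7280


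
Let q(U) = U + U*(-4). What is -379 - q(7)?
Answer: -358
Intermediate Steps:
q(U) = -3*U (q(U) = U - 4*U = -3*U)
-379 - q(7) = -379 - (-3)*7 = -379 - 1*(-21) = -379 + 21 = -358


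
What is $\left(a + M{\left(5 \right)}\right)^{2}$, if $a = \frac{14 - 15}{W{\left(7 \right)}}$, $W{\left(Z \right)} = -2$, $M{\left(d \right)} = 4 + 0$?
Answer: $\frac{81}{4} \approx 20.25$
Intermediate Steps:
$M{\left(d \right)} = 4$
$a = \frac{1}{2}$ ($a = \frac{14 - 15}{-2} = \left(14 - 15\right) \left(- \frac{1}{2}\right) = \left(-1\right) \left(- \frac{1}{2}\right) = \frac{1}{2} \approx 0.5$)
$\left(a + M{\left(5 \right)}\right)^{2} = \left(\frac{1}{2} + 4\right)^{2} = \left(\frac{9}{2}\right)^{2} = \frac{81}{4}$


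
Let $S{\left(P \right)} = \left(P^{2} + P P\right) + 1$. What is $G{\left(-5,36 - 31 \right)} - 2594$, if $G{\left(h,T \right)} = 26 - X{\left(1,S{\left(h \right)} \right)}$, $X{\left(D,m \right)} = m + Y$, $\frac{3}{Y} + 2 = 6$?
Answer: $- \frac{10479}{4} \approx -2619.8$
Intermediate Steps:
$Y = \frac{3}{4}$ ($Y = \frac{3}{-2 + 6} = \frac{3}{4} \approx 0.75$)
$S{\left(P \right)} = 1 + 2 P^{2}$ ($S{\left(P \right)} = \left(P^{2} + P^{2}\right) + 1 = 2 P^{2} + 1 = 1 + 2 P^{2}$)
$X{\left(D,m \right)} = \frac{3}{4} + m$ ($X{\left(D,m \right)} = m + \frac{3}{4} = \frac{3}{4} + m$)
$G{\left(h,T \right)} = \frac{97}{4} - 2 h^{2}$ ($G{\left(h,T \right)} = 26 - \left(\frac{3}{4} + \left(1 + 2 h^{2}\right)\right) = 26 - \left(\frac{7}{4} + 2 h^{2}\right) = \frac{97}{4} - 2 h^{2}$)
$G{\left(-5,36 - 31 \right)} - 2594 = \left(\frac{97}{4} - 2 \left(-5\right)^{2}\right) - 2594 = \left(\frac{97}{4} - 50\right) - 2594 = - \frac{103}{4} - 2594 = - \frac{10479}{4}$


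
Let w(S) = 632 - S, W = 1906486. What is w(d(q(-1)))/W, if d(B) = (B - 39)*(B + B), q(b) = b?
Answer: 276/953243 ≈ 0.00028954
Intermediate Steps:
d(B) = 2*B*(-39 + B) (d(B) = (-39 + B)*(2*B) = 2*B*(-39 + B))
w(d(q(-1)))/W = (632 - 2*(-1)*(-39 - 1))/1906486 = (632 - 2*(-1)*(-40))*(1/1906486) = (632 - 1*80)*(1/1906486) = (632 - 80)*(1/1906486) = 552*(1/1906486) = 276/953243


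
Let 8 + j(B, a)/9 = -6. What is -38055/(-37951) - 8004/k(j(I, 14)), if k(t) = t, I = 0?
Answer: 51425789/796971 ≈ 64.526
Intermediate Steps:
j(B, a) = -126 (j(B, a) = -72 + 9*(-6) = -72 - 54 = -126)
-38055/(-37951) - 8004/k(j(I, 14)) = -38055/(-37951) - 8004/(-126) = -38055*(-1/37951) - 8004*(-1/126) = 38055/37951 + 1334/21 = 51425789/796971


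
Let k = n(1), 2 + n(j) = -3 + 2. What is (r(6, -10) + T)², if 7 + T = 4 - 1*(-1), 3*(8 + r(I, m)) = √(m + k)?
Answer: (30 - I*√13)²/9 ≈ 98.556 - 24.037*I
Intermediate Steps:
n(j) = -3 (n(j) = -2 + (-3 + 2) = -2 - 1 = -3)
k = -3
r(I, m) = -8 + √(-3 + m)/3 (r(I, m) = -8 + √(m - 3)/3 = -8 + √(-3 + m)/3)
T = -2 (T = -7 + (4 - 1*(-1)) = -7 + (4 + 1) = -7 + 5 = -2)
(r(6, -10) + T)² = ((-8 + √(-3 - 10)/3) - 2)² = ((-8 + √(-13)/3) - 2)² = ((-8 + (I*√13)/3) - 2)² = ((-8 + I*√13/3) - 2)² = (-10 + I*√13/3)²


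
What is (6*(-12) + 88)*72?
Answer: 1152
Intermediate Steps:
(6*(-12) + 88)*72 = (-72 + 88)*72 = 16*72 = 1152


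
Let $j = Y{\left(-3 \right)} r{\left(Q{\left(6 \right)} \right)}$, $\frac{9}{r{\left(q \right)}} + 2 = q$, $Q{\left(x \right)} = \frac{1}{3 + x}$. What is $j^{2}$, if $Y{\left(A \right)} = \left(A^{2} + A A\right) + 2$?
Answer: $\frac{2624400}{289} \approx 9081.0$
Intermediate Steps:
$Y{\left(A \right)} = 2 + 2 A^{2}$ ($Y{\left(A \right)} = \left(A^{2} + A^{2}\right) + 2 = 2 A^{2} + 2 = 2 + 2 A^{2}$)
$r{\left(q \right)} = \frac{9}{-2 + q}$
$j = - \frac{1620}{17}$ ($j = \left(2 + 2 \left(-3\right)^{2}\right) \frac{9}{-2 + \frac{1}{3 + 6}} = \left(2 + 2 \cdot 9\right) \frac{9}{-2 + \frac{1}{9}} = \left(2 + 18\right) \frac{9}{-2 + \frac{1}{9}} = 20 \frac{9}{- \frac{17}{9}} = 20 \cdot 9 \left(- \frac{9}{17}\right) = 20 \left(- \frac{81}{17}\right) = - \frac{1620}{17} \approx -95.294$)
$j^{2} = \left(- \frac{1620}{17}\right)^{2} = \frac{2624400}{289}$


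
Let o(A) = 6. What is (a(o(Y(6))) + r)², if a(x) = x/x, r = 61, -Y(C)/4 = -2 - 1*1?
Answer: 3844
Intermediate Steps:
Y(C) = 12 (Y(C) = -4*(-2 - 1*1) = -4*(-2 - 1) = -4*(-3) = 12)
a(x) = 1
(a(o(Y(6))) + r)² = (1 + 61)² = 62² = 3844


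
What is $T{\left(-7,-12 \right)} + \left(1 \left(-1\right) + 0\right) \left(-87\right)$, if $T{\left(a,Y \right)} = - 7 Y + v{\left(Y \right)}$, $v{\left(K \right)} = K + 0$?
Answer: $159$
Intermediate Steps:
$v{\left(K \right)} = K$
$T{\left(a,Y \right)} = - 6 Y$ ($T{\left(a,Y \right)} = - 7 Y + Y = - 6 Y$)
$T{\left(-7,-12 \right)} + \left(1 \left(-1\right) + 0\right) \left(-87\right) = \left(-6\right) \left(-12\right) + \left(1 \left(-1\right) + 0\right) \left(-87\right) = 72 + \left(-1 + 0\right) \left(-87\right) = 72 - -87 = 72 + 87 = 159$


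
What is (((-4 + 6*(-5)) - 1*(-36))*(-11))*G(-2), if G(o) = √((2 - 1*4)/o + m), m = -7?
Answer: -22*I*√6 ≈ -53.889*I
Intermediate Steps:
G(o) = √(-7 - 2/o) (G(o) = √((2 - 1*4)/o - 7) = √((2 - 4)/o - 7) = √(-2/o - 7) = √(-7 - 2/o))
(((-4 + 6*(-5)) - 1*(-36))*(-11))*G(-2) = (((-4 + 6*(-5)) - 1*(-36))*(-11))*√(-7 - 2/(-2)) = (((-4 - 30) + 36)*(-11))*√(-7 - 2*(-½)) = ((-34 + 36)*(-11))*√(-7 + 1) = (2*(-11))*√(-6) = -22*I*√6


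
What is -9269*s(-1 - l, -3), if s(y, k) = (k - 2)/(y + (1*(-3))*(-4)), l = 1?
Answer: 9269/2 ≈ 4634.5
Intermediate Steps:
s(y, k) = (-2 + k)/(12 + y) (s(y, k) = (-2 + k)/(y - 3*(-4)) = (-2 + k)/(y + 12) = (-2 + k)/(12 + y))
-9269*s(-1 - l, -3) = -9269*(-2 - 3)/(12 + (-1 - 1*1)) = -9269*(-5)/(12 + (-1 - 1)) = -9269*(-5)/(12 - 2) = -9269*(-5)/10 = -9269*(-½) = 9269/2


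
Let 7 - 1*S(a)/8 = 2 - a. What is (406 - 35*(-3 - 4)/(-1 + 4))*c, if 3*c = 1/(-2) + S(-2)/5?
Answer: 62909/90 ≈ 698.99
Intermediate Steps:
S(a) = 40 + 8*a (S(a) = 56 - 8*(2 - a) = 56 + (-16 + 8*a) = 40 + 8*a)
c = 43/30 (c = (1/(-2) + (40 + 8*(-2))/5)/3 = (1*(-1/2) + (40 - 16)*(1/5))/3 = (-1/2 + 24*(1/5))/3 = (-1/2 + 24/5)/3 = (1/3)*(43/10) = 43/30 ≈ 1.4333)
(406 - 35*(-3 - 4)/(-1 + 4))*c = (406 - 35*(-3 - 4)/(-1 + 4))*(43/30) = (406 - 35*(-7/3))*(43/30) = (406 - 35*(-7*1/3))*(43/30) = (406 - 35*(-7)/3)*(43/30) = (406 - 1*(-245/3))*(43/30) = (406 + 245/3)*(43/30) = (1463/3)*(43/30) = 62909/90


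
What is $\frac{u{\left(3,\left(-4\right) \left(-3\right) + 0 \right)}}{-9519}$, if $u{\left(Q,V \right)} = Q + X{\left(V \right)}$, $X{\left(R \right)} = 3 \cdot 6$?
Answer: $- \frac{7}{3173} \approx -0.0022061$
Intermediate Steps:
$X{\left(R \right)} = 18$
$u{\left(Q,V \right)} = 18 + Q$ ($u{\left(Q,V \right)} = Q + 18 = 18 + Q$)
$\frac{u{\left(3,\left(-4\right) \left(-3\right) + 0 \right)}}{-9519} = \frac{18 + 3}{-9519} = 21 \left(- \frac{1}{9519}\right) = - \frac{7}{3173}$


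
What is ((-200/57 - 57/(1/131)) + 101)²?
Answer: 176452083844/3249 ≈ 5.4310e+7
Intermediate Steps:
((-200/57 - 57/(1/131)) + 101)² = ((-200*1/57 - 57/1/131) + 101)² = ((-200/57 - 57*131) + 101)² = ((-200/57 - 7467) + 101)² = (-425819/57 + 101)² = (-420062/57)² = 176452083844/3249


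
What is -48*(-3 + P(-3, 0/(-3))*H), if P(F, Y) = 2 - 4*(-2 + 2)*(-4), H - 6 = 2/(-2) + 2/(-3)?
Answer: -272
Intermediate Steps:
H = 13/3 (H = 6 + (2/(-2) + 2/(-3)) = 6 + (2*(-½) + 2*(-⅓)) = 6 + (-1 - ⅔) = 6 - 5/3 = 13/3 ≈ 4.3333)
P(F, Y) = 2 (P(F, Y) = 2 - 4*0*(-4) = 2 + 0*(-4) = 2 + 0 = 2)
-48*(-3 + P(-3, 0/(-3))*H) = -48*(-3 + 2*(13/3)) = -48*(-3 + 26/3) = -48*17/3 = -272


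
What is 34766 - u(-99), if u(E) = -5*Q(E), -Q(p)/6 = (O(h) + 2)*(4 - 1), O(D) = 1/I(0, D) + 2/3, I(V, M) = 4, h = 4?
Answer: 69007/2 ≈ 34504.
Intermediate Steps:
O(D) = 11/12 (O(D) = 1/4 + 2/3 = 1*(¼) + 2*(⅓) = ¼ + ⅔ = 11/12)
Q(p) = -105/2 (Q(p) = -6*(11/12 + 2)*(4 - 1) = -35*3/2 = -6*35/4 = -105/2)
u(E) = 525/2 (u(E) = -5*(-105/2) = 525/2)
34766 - u(-99) = 34766 - 1*525/2 = 34766 - 525/2 = 69007/2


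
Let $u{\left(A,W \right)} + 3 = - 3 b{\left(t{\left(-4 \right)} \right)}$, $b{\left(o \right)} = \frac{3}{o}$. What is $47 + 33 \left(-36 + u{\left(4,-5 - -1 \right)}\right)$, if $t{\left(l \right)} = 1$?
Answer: $-1537$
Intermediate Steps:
$u{\left(A,W \right)} = -12$ ($u{\left(A,W \right)} = -3 - 3 \cdot \frac{3}{1} = -3 - 3 \cdot 3 \cdot 1 = -3 - 9 = -12$)
$47 + 33 \left(-36 + u{\left(4,-5 - -1 \right)}\right) = 47 + 33 \left(-36 - 12\right) = 47 + 33 \left(-48\right) = 47 - 1584 = -1537$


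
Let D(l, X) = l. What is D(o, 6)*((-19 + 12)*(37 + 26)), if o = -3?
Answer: 1323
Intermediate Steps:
D(o, 6)*((-19 + 12)*(37 + 26)) = -3*(-19 + 12)*(37 + 26) = -(-21)*63 = -3*(-441) = 1323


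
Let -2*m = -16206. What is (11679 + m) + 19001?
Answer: 38783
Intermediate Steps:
m = 8103 (m = -1/2*(-16206) = 8103)
(11679 + m) + 19001 = (11679 + 8103) + 19001 = 19782 + 19001 = 38783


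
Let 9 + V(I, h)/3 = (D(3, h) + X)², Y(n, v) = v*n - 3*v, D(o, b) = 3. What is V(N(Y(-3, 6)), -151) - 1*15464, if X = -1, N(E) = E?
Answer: -15479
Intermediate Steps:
Y(n, v) = -3*v + n*v (Y(n, v) = n*v - 3*v = -3*v + n*v)
V(I, h) = -15 (V(I, h) = -27 + 3*(3 - 1)² = -27 + 3*2² = -27 + 3*4 = -27 + 12 = -15)
V(N(Y(-3, 6)), -151) - 1*15464 = -15 - 1*15464 = -15 - 15464 = -15479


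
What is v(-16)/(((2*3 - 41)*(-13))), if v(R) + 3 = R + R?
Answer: -1/13 ≈ -0.076923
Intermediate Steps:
v(R) = -3 + 2*R (v(R) = -3 + (R + R) = -3 + 2*R)
v(-16)/(((2*3 - 41)*(-13))) = (-3 + 2*(-16))/(((2*3 - 41)*(-13))) = (-3 - 32)/(((6 - 41)*(-13))) = -35/((-35*(-13))) = -35/455 = -35*1/455 = -1/13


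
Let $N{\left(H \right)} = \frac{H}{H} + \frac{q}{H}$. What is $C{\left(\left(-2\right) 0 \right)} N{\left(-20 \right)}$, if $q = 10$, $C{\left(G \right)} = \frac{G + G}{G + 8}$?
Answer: $0$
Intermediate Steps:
$C{\left(G \right)} = \frac{2 G}{8 + G}$
$N{\left(H \right)} = 1 + \frac{10}{H}$ ($N{\left(H \right)} = \frac{H}{H} + \frac{10}{H} = 1 + \frac{10}{H}$)
$C{\left(\left(-2\right) 0 \right)} N{\left(-20 \right)} = \frac{2 \left(\left(-2\right) 0\right)}{8 - 0} \frac{10 - 20}{-20} = 2 \cdot 0 \frac{1}{8 + 0} \left(\left(- \frac{1}{20}\right) \left(-10\right)\right) = 2 \cdot 0 \cdot \frac{1}{8} \cdot \frac{1}{2} = 0 \cdot \frac{1}{2} = 0$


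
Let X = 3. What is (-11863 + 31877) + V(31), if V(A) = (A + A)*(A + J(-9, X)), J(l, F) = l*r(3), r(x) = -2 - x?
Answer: 24726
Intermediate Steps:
J(l, F) = -5*l (J(l, F) = l*(-2 - 1*3) = l*(-2 - 3) = l*(-5) = -5*l)
V(A) = 2*A*(45 + A) (V(A) = (A + A)*(A - 5*(-9)) = (2*A)*(A + 45) = (2*A)*(45 + A) = 2*A*(45 + A))
(-11863 + 31877) + V(31) = (-11863 + 31877) + 2*31*(45 + 31) = 20014 + 2*31*76 = 20014 + 4712 = 24726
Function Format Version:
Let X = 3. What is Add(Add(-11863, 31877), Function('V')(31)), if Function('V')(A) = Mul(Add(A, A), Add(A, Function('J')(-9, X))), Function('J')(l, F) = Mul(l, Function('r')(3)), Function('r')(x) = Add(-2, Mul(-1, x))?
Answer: 24726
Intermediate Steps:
Function('J')(l, F) = Mul(-5, l) (Function('J')(l, F) = Mul(l, Add(-2, Mul(-1, 3))) = Mul(l, Add(-2, -3)) = Mul(l, -5) = Mul(-5, l))
Function('V')(A) = Mul(2, A, Add(45, A)) (Function('V')(A) = Mul(Add(A, A), Add(A, Mul(-5, -9))) = Mul(Mul(2, A), Add(A, 45)) = Mul(Mul(2, A), Add(45, A)) = Mul(2, A, Add(45, A)))
Add(Add(-11863, 31877), Function('V')(31)) = Add(Add(-11863, 31877), Mul(2, 31, Add(45, 31))) = Add(20014, Mul(2, 31, 76)) = Add(20014, 4712) = 24726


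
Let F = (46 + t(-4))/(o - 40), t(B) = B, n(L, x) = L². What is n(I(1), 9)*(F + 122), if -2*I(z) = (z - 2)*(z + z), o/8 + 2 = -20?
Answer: 4385/36 ≈ 121.81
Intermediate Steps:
o = -176 (o = -16 + 8*(-20) = -16 - 160 = -176)
I(z) = -z*(-2 + z) (I(z) = -(z - 2)*(z + z)/2 = -(-2 + z)*2*z/2 = -z*(-2 + z))
F = -7/36 (F = (46 - 4)/(-176 - 40) = 42/(-216) = 42*(-1/216) = -7/36 ≈ -0.19444)
n(I(1), 9)*(F + 122) = (1*(2 - 1*1))²*(-7/36 + 122) = (1*(2 - 1))²*(4385/36) = (1*1)²*(4385/36) = 1²*(4385/36) = 1*(4385/36) = 4385/36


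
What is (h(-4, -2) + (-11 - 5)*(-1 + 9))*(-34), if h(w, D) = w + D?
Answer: 4556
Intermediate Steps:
h(w, D) = D + w
(h(-4, -2) + (-11 - 5)*(-1 + 9))*(-34) = ((-2 - 4) + (-11 - 5)*(-1 + 9))*(-34) = (-6 - 16*8)*(-34) = (-6 - 128)*(-34) = -134*(-34) = 4556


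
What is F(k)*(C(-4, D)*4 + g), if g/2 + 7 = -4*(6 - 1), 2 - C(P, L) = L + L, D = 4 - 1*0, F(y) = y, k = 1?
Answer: -78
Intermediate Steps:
D = 4 (D = 4 + 0 = 4)
C(P, L) = 2 - 2*L (C(P, L) = 2 - (L + L) = 2 - 2*L)
g = -54 (g = -14 + 2*(-4*(6 - 1)) = -14 + 2*(-4*5) = -14 + 2*(-20) = -14 - 40 = -54)
F(k)*(C(-4, D)*4 + g) = 1*((2 - 2*4)*4 - 54) = 1*((2 - 8)*4 - 54) = 1*(-6*4 - 54) = 1*(-24 - 54) = 1*(-78) = -78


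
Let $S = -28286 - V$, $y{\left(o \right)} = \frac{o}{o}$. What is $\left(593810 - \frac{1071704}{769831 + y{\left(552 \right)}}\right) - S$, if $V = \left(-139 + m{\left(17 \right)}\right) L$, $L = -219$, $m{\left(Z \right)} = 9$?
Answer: $\frac{62603181651}{96229} \approx 6.5057 \cdot 10^{5}$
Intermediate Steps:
$y{\left(o \right)} = 1$
$V = 28470$ ($V = \left(-139 + 9\right) \left(-219\right) = \left(-130\right) \left(-219\right) = 28470$)
$S = -56756$ ($S = -28286 - 28470 = -56756$)
$\left(593810 - \frac{1071704}{769831 + y{\left(552 \right)}}\right) - S = \left(593810 - \frac{1071704}{769831 + 1}\right) - -56756 = \left(593810 - \frac{1071704}{769832}\right) + 56756 = \left(593810 - \frac{133963}{96229}\right) + 56756 = \frac{57141608527}{96229} + 56756 = \frac{62603181651}{96229}$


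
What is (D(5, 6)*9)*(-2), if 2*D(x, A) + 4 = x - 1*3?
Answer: 18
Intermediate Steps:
D(x, A) = -7/2 + x/2 (D(x, A) = -2 + (x - 1*3)/2 = -2 + (x - 3)/2 = -2 + (-3 + x)/2 = -2 + (-3/2 + x/2) = -7/2 + x/2)
(D(5, 6)*9)*(-2) = ((-7/2 + (1/2)*5)*9)*(-2) = ((-7/2 + 5/2)*9)*(-2) = -1*9*(-2) = -9*(-2) = 18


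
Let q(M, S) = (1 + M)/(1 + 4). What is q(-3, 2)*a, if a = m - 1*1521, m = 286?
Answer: 494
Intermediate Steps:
q(M, S) = ⅕ + M/5 (q(M, S) = (1 + M)/5 = (1 + M)*(⅕) = ⅕ + M/5)
a = -1235 (a = 286 - 1*1521 = 286 - 1521 = -1235)
q(-3, 2)*a = (⅕ + (⅕)*(-3))*(-1235) = (⅕ - ⅗)*(-1235) = -⅖*(-1235) = 494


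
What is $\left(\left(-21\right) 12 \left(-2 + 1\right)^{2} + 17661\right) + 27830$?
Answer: $45239$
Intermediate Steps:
$\left(\left(-21\right) 12 \left(-2 + 1\right)^{2} + 17661\right) + 27830 = \left(- 252 \left(-1\right)^{2} + 17661\right) + 27830 = \left(\left(-252\right) 1 + 17661\right) + 27830 = \left(-252 + 17661\right) + 27830 = 17409 + 27830 = 45239$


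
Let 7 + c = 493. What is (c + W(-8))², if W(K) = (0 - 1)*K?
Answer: 244036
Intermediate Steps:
c = 486 (c = -7 + 493 = 486)
W(K) = -K
(c + W(-8))² = (486 - 1*(-8))² = (486 + 8)² = 494² = 244036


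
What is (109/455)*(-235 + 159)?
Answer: -8284/455 ≈ -18.207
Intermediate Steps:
(109/455)*(-235 + 159) = (109*(1/455))*(-76) = (109/455)*(-76) = -8284/455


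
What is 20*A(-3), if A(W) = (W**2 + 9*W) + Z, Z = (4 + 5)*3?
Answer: 180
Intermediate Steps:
Z = 27 (Z = 9*3 = 27)
A(W) = 27 + W**2 + 9*W (A(W) = (W**2 + 9*W) + 27 = 27 + W**2 + 9*W)
20*A(-3) = 20*(27 + (-3)**2 + 9*(-3)) = 20*(27 + 9 - 27) = 20*9 = 180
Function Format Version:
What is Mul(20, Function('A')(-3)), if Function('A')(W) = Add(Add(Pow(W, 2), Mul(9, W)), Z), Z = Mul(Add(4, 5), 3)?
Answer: 180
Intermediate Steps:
Z = 27 (Z = Mul(9, 3) = 27)
Function('A')(W) = Add(27, Pow(W, 2), Mul(9, W)) (Function('A')(W) = Add(Add(Pow(W, 2), Mul(9, W)), 27) = Add(27, Pow(W, 2), Mul(9, W)))
Mul(20, Function('A')(-3)) = Mul(20, Add(27, Pow(-3, 2), Mul(9, -3))) = Mul(20, Add(27, 9, -27)) = Mul(20, 9) = 180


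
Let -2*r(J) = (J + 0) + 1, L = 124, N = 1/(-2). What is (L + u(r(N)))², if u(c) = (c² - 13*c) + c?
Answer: 4133089/256 ≈ 16145.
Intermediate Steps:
N = -½ ≈ -0.50000
r(J) = -½ - J/2 (r(J) = -((J + 0) + 1)/2 = -(J + 1)/2 = -(1 + J)/2 = -½ - J/2)
u(c) = c² - 12*c
(L + u(r(N)))² = (124 + (-½ - ½*(-½))*(-12 + (-½ - ½*(-½))))² = (124 + (-½ + ¼)*(-12 + (-½ + ¼)))² = (124 - (-12 - ¼)/4)² = (124 - ¼*(-49/4))² = (124 + 49/16)² = (2033/16)² = 4133089/256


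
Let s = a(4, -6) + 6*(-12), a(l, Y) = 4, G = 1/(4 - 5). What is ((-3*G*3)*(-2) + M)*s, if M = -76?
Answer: 6392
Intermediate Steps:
G = -1 (G = 1/(-1) = -1)
s = -68 (s = 4 + 6*(-12) = 4 - 72 = -68)
((-3*G*3)*(-2) + M)*s = ((-3*(-1)*3)*(-2) - 76)*(-68) = ((3*3)*(-2) - 76)*(-68) = (9*(-2) - 76)*(-68) = (-18 - 76)*(-68) = -94*(-68) = 6392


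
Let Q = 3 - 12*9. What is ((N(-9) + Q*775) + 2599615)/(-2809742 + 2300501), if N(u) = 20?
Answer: -839420/169747 ≈ -4.9451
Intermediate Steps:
Q = -105 (Q = 3 - 108 = -105)
((N(-9) + Q*775) + 2599615)/(-2809742 + 2300501) = ((20 - 105*775) + 2599615)/(-2809742 + 2300501) = ((20 - 81375) + 2599615)/(-509241) = (-81355 + 2599615)*(-1/509241) = 2518260*(-1/509241) = -839420/169747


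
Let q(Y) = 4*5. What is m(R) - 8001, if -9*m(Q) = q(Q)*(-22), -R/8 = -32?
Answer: -71569/9 ≈ -7952.1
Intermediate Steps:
q(Y) = 20
R = 256 (R = -8*(-32) = 256)
m(Q) = 440/9 (m(Q) = -20*(-22)/9 = -1/9*(-440) = 440/9)
m(R) - 8001 = 440/9 - 8001 = -71569/9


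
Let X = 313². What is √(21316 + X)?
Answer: √119285 ≈ 345.38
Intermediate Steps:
X = 97969
√(21316 + X) = √(21316 + 97969) = √119285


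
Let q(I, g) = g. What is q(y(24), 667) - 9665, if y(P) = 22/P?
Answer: -8998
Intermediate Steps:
q(y(24), 667) - 9665 = 667 - 9665 = -8998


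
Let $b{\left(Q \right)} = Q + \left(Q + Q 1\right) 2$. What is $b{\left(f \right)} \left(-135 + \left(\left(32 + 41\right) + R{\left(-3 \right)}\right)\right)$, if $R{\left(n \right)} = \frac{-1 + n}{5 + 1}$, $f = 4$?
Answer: $- \frac{3760}{3} \approx -1253.3$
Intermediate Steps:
$R{\left(n \right)} = - \frac{1}{6} + \frac{n}{6}$ ($R{\left(n \right)} = \frac{-1 + n}{6} = \left(-1 + n\right) \frac{1}{6} = - \frac{1}{6} + \frac{n}{6}$)
$b{\left(Q \right)} = 5 Q$ ($b{\left(Q \right)} = Q + \left(Q + Q\right) 2 = Q + 2 Q 2 = Q + 4 Q = 5 Q$)
$b{\left(f \right)} \left(-135 + \left(\left(32 + 41\right) + R{\left(-3 \right)}\right)\right) = 5 \cdot 4 \left(-135 + \left(\left(32 + 41\right) + \left(- \frac{1}{6} + \frac{1}{6} \left(-3\right)\right)\right)\right) = 20 \left(-135 + \left(73 - \frac{2}{3}\right)\right) = 20 \left(-135 + \frac{217}{3}\right) = 20 \left(- \frac{188}{3}\right) = - \frac{3760}{3}$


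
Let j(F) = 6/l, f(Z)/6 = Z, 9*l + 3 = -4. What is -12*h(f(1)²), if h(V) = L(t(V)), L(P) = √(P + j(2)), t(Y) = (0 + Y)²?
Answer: -36*√7014/7 ≈ -430.71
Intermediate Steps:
l = -7/9 (l = -⅓ + (⅑)*(-4) = -⅓ - 4/9 = -7/9 ≈ -0.77778)
f(Z) = 6*Z
t(Y) = Y²
j(F) = -54/7 (j(F) = 6/(-7/9) = 6*(-9/7) = -54/7)
L(P) = √(-54/7 + P) (L(P) = √(P - 54/7) = √(-54/7 + P))
h(V) = √(-378 + 49*V²)/7
-12*h(f(1)²) = -12*√(-378 + 49*((6*1)²)²)/7 = -12*√(-378 + 49*(6²)²)/7 = -12*√(-378 + 49*36²)/7 = -12*√(-378 + 49*1296)/7 = -12*√(-378 + 63504)/7 = -12*√63126/7 = -12*3*√7014/7 = -36*√7014/7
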